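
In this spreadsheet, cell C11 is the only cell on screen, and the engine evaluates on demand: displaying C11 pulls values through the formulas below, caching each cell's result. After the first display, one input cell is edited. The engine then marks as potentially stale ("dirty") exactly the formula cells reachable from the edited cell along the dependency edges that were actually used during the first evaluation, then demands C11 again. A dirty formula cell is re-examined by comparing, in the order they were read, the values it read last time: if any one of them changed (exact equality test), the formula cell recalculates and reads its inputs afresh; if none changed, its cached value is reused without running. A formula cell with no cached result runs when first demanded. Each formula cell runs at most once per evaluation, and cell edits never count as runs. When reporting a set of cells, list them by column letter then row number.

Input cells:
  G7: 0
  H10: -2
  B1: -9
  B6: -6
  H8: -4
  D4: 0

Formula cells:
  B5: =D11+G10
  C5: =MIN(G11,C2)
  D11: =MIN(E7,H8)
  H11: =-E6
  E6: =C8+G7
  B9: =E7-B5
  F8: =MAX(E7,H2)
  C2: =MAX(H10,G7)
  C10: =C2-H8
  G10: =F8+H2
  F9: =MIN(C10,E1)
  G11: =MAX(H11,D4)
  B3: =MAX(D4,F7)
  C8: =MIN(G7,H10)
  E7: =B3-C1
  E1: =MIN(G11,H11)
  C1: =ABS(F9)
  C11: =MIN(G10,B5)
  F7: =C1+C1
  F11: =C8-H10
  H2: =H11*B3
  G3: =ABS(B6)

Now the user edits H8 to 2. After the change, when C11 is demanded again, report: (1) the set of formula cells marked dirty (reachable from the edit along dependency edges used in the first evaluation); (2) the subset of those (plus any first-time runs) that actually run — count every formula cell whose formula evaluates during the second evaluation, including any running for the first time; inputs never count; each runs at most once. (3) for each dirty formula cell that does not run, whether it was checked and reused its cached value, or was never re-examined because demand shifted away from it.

Initial pass — values computed on the first demand:
  C2 = MAX(-2, 0) = 0
  C8 = MIN(0, -2) = -2
  C10 = 0 - -4 = 4
  E6 = -2 + 0 = -2
  H11 = -(-2) = 2
  G11 = MAX(2, 0) = 2
  E1 = MIN(2, 2) = 2
  F9 = MIN(4, 2) = 2
  C1 = ABS(2) = 2
  F7 = 2 + 2 = 4
  B3 = MAX(0, 4) = 4
  E7 = 4 - 2 = 2
  D11 = MIN(2, -4) = -4
  H2 = 2 * 4 = 8
  F8 = MAX(2, 8) = 8
  G10 = 8 + 8 = 16
  B5 = -4 + 16 = 12
  C11 = MIN(16, 12) = 12

Second demand — change propagation:
  C10: re-runs because H8 -4->2; new result -2.
  F9: re-runs because C10 4->-2; new result -2.
  C1: re-runs because F9 2->-2; new result 2 (unchanged).
  F7: re-examined; everything it read last time is the same (C1 unchanged, C1 unchanged) — cache 4 kept, no run.
  B3: re-examined; everything it read last time is the same (D4 unchanged, F7 unchanged) — cache 4 kept, no run.
  E7: re-examined; everything it read last time is the same (B3 unchanged, C1 unchanged) — cache 2 kept, no run.
  D11: re-runs because H8 -4->2; new result 2.
  H2: re-examined; everything it read last time is the same (H11 unchanged, B3 unchanged) — cache 8 kept, no run.
  F8: re-examined; everything it read last time is the same (E7 unchanged, H2 unchanged) — cache 8 kept, no run.
  G10: re-examined; everything it read last time is the same (F8 unchanged, H2 unchanged) — cache 16 kept, no run.
  B5: re-runs because D11 -4->2; new result 18.
  C11: re-runs because B5 12->18; new result 16.

The important point: at F7 every value read last time is unchanged, so the dirty flag clears without a run.

Dirty set: B3, B5, C1, C10, C11, D11, E7, F7, F8, F9, G10, H2.
Run set: B5, C1, C10, C11, D11, F9 (6 run).
Re-examined without running (cache reused): B3, E7, F7, F8, G10, H2.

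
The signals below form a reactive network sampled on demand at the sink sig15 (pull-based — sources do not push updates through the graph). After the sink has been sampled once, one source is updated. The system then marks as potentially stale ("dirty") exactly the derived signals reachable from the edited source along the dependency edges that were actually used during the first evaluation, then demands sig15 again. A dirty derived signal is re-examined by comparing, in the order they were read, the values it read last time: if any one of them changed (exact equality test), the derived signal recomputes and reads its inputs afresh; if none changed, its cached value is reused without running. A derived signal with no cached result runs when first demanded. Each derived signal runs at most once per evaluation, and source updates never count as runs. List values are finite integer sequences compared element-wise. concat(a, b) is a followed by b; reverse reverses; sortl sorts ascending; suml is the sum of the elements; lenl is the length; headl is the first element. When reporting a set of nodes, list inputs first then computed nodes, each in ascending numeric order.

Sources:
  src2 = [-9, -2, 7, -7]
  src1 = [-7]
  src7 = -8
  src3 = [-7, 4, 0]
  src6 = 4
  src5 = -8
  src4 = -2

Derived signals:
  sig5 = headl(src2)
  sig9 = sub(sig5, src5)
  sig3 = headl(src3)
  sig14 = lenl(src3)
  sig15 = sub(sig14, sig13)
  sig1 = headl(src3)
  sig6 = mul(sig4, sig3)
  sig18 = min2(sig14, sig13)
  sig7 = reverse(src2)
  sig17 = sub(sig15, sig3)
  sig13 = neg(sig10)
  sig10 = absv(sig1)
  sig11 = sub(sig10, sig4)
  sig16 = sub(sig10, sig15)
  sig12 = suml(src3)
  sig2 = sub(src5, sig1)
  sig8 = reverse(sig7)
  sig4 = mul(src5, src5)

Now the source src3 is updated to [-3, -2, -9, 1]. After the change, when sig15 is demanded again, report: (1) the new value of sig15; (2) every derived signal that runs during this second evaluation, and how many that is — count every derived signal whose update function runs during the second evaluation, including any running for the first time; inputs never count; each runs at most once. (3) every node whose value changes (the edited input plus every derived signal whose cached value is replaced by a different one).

Initial pass — values computed on the first demand:
  sig1 = headl([-7, 4, 0]) = -7
  sig10 = absv(-7) = 7
  sig13 = neg(7) = -7
  sig14 = lenl([-7, 4, 0]) = 3
  sig15 = sub(3, -7) = 10

Second demand — change propagation:
  sig1: re-runs because src3 [-7, 4, 0]->[-3, -2, -9, 1]; new result -3.
  sig10: re-runs because sig1 -7->-3; new result 3.
  sig13: re-runs because sig10 7->3; new result -3.
  sig14: re-runs because src3 [-7, 4, 0]->[-3, -2, -9, 1]; new result 4.
  sig15: re-runs because sig14 3->4; sig13 -7->-3; new result 7.

sig15 now evaluates to 7.
Run set: sig1, sig10, sig13, sig14, sig15 (5 run).
Changed values: src3, sig1, sig10, sig13, sig14, sig15.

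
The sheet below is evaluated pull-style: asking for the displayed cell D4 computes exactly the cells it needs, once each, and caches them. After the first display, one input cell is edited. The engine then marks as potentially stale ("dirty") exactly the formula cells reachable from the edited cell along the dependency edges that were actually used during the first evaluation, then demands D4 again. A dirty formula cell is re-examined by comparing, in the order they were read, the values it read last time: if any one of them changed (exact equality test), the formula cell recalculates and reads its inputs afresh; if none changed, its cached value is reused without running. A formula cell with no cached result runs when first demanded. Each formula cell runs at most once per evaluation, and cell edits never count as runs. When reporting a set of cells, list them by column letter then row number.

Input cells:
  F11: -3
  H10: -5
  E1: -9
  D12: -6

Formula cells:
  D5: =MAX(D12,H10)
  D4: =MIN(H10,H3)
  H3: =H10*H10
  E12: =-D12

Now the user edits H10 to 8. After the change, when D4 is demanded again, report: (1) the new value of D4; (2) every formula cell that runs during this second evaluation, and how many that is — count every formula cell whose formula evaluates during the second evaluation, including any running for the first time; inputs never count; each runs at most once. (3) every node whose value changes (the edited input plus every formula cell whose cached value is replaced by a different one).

First demand of the output computes:
  H3 = -5 * -5 = 25
  D4 = MIN(-5, 25) = -5

After the edit, cleaning proceeds:
  H3: a read changed (H10 -5->8; H10 -5->8) — executes, giving 64.
  D4: a read changed (H10 -5->8; H3 25->64) — executes, giving 8.

Demanding D4 again yields 8.
2 formula cells run: D4, H3.
The nodes whose values change: D4, H3, H10.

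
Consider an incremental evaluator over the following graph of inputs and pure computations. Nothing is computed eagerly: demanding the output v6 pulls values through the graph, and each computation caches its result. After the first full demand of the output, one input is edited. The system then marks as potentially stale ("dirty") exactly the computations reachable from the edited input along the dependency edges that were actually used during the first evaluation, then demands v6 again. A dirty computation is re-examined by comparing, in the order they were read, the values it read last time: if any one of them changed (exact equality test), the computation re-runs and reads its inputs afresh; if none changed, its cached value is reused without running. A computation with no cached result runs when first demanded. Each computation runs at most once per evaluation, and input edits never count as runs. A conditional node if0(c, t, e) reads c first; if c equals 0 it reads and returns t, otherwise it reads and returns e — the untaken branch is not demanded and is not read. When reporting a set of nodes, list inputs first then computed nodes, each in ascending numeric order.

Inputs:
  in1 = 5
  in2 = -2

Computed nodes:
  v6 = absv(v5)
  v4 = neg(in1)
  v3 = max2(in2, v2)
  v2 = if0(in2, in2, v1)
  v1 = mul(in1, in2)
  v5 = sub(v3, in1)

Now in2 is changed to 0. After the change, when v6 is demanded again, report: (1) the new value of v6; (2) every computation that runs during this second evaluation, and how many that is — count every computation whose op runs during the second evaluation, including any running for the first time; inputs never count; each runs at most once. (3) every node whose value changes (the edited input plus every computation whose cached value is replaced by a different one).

v6 now evaluates to 5.
Run set: v2, v3, v5, v6 (4 run).
Changed values: in2, v2, v3, v5, v6.
The important point: the flipped condition redirects demand; v1 is left stale, never re-checked.

Initial pass — values computed on the first demand:
  v1 = mul(5, -2) = -10
  v2 = if0(in2=-2 -> else branch v1) = -10
  v3 = max2(-2, -10) = -2
  v5 = sub(-2, 5) = -7
  v6 = absv(-7) = 7

Second demand — change propagation:
  v1: dirty yet unreached — the second evaluation never asks for it.
  v2: re-runs because in2 -2->0; new result 0.
  v3: re-runs because in2 -2->0; v2 -10->0; new result 0.
  v5: re-runs because v3 -2->0; new result -5.
  v6: re-runs because v5 -7->-5; new result 5.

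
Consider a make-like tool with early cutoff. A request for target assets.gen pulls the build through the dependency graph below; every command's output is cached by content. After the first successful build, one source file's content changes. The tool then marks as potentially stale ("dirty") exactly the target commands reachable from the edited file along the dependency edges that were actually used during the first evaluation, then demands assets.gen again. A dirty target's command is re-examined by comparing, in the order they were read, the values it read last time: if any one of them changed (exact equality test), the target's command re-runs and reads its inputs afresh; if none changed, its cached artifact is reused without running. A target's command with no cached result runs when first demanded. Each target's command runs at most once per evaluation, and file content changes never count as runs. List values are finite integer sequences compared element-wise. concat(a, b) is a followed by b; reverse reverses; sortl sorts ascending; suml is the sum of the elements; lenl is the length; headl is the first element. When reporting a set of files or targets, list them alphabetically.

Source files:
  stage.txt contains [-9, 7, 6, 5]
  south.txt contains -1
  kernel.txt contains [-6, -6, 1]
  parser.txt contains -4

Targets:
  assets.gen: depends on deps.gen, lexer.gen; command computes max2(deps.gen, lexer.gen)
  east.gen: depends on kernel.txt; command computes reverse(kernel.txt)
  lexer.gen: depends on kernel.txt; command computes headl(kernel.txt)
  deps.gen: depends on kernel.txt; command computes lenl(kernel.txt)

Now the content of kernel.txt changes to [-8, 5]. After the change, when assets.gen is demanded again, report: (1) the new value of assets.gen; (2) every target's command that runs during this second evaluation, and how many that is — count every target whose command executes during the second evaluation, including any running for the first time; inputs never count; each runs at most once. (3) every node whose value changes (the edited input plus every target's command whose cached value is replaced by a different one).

Demanding assets.gen again yields 2.
3 target commands run: assets.gen, deps.gen, lexer.gen.
The nodes whose values change: assets.gen, deps.gen, kernel.txt, lexer.gen.

First demand of the output computes:
  deps.gen = lenl([-6, -6, 1]) = 3
  lexer.gen = headl([-6, -6, 1]) = -6
  assets.gen = max2(3, -6) = 3

After the edit, cleaning proceeds:
  deps.gen: a read changed (kernel.txt [-6, -6, 1]->[-8, 5]) — executes, giving 2.
  lexer.gen: a read changed (kernel.txt [-6, -6, 1]->[-8, 5]) — executes, giving -8.
  assets.gen: a read changed (deps.gen 3->2; lexer.gen -6->-8) — executes, giving 2.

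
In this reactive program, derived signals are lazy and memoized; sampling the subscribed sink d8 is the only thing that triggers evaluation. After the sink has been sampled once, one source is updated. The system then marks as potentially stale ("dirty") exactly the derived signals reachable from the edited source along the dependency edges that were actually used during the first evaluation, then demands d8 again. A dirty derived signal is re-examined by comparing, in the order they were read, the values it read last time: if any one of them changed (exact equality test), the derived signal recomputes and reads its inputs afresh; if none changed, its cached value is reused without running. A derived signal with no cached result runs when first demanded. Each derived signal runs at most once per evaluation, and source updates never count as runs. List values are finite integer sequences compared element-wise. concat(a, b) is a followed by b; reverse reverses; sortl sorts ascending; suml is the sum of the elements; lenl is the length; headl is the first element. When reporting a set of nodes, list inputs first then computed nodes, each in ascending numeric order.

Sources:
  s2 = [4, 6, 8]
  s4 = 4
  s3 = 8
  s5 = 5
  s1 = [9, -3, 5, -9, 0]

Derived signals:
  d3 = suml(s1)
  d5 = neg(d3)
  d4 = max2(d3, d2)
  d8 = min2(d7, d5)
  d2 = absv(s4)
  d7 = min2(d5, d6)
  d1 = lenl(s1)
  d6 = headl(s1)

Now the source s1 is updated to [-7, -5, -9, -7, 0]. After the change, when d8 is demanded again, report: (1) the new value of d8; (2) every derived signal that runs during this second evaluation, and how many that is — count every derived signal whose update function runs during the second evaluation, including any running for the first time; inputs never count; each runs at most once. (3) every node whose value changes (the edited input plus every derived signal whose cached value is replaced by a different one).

Demanding d8 again yields -7.
5 derived signals run: d3, d5, d6, d7, d8.
The nodes whose values change: s1, d3, d5, d6, d7, d8.

First demand of the output computes:
  d3 = suml([9, -3, 5, -9, 0]) = 2
  d5 = neg(2) = -2
  d6 = headl([9, -3, 5, -9, 0]) = 9
  d7 = min2(-2, 9) = -2
  d8 = min2(-2, -2) = -2

After the edit, cleaning proceeds:
  d3: a read changed (s1 [9, -3, 5, -9, 0]->[-7, -5, -9, -7, 0]) — executes, giving -28.
  d5: a read changed (d3 2->-28) — executes, giving 28.
  d6: a read changed (s1 [9, -3, 5, -9, 0]->[-7, -5, -9, -7, 0]) — executes, giving -7.
  d7: a read changed (d5 -2->28; d6 9->-7) — executes, giving -7.
  d8: a read changed (d7 -2->-7; d5 -2->28) — executes, giving -7.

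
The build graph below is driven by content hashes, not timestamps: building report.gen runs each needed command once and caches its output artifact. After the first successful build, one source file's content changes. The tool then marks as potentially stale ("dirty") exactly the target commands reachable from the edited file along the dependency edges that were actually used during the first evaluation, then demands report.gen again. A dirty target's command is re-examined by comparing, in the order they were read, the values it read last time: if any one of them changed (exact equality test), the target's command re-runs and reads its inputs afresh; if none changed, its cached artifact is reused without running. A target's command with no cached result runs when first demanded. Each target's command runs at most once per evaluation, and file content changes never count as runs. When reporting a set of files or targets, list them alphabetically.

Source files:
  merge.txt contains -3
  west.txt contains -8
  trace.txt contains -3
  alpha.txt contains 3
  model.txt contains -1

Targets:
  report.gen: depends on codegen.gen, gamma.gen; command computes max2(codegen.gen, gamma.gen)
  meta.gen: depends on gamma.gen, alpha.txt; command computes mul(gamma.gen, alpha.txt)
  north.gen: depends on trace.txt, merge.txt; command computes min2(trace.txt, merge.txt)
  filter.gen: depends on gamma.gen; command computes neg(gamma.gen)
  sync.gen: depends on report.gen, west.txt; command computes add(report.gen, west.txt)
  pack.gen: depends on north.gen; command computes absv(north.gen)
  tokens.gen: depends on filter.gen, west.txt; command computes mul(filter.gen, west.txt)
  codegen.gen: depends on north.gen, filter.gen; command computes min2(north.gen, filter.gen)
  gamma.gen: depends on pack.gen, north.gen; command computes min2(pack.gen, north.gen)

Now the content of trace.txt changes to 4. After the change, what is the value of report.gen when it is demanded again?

report.gen now evaluates to -3.
The important point: north.gen recomputes to an identical value, and the output ends up unchanged.

Initial pass — values computed on the first demand:
  north.gen = min2(-3, -3) = -3
  pack.gen = absv(-3) = 3
  gamma.gen = min2(3, -3) = -3
  filter.gen = neg(-3) = 3
  codegen.gen = min2(-3, 3) = -3
  report.gen = max2(-3, -3) = -3

Second demand — change propagation:
  north.gen: re-runs because trace.txt -3->4; new result -3 (unchanged).
  pack.gen: re-examined; everything it read last time is the same (north.gen unchanged) — cache 3 kept, no run.
  gamma.gen: re-examined; everything it read last time is the same (pack.gen unchanged, north.gen unchanged) — cache -3 kept, no run.
  filter.gen: re-examined; everything it read last time is the same (gamma.gen unchanged) — cache 3 kept, no run.
  codegen.gen: re-examined; everything it read last time is the same (north.gen unchanged, filter.gen unchanged) — cache -3 kept, no run.
  report.gen: re-examined; everything it read last time is the same (codegen.gen unchanged, gamma.gen unchanged) — cache -3 kept, no run.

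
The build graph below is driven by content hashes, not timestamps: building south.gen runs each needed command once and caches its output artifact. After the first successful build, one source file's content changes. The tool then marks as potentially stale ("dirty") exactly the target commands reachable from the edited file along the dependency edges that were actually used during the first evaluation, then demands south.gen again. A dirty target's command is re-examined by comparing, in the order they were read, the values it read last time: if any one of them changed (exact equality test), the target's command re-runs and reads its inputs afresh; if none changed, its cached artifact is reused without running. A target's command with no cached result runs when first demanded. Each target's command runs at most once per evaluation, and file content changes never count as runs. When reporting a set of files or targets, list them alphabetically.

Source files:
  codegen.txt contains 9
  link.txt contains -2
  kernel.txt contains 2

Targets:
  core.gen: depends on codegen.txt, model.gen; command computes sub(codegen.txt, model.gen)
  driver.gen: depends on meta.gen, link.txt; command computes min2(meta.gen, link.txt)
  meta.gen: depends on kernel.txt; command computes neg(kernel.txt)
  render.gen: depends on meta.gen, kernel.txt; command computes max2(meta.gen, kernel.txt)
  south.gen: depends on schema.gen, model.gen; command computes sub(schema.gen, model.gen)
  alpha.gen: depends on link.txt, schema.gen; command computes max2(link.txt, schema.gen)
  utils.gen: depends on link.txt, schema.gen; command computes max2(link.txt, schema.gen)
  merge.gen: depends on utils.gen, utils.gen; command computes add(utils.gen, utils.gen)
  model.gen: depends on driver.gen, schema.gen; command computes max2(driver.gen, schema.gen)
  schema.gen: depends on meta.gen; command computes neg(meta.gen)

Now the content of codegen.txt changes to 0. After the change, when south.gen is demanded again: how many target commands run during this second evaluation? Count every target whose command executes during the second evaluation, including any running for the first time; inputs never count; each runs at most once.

Initial pass — values computed on the first demand:
  meta.gen = neg(2) = -2
  driver.gen = min2(-2, -2) = -2
  schema.gen = neg(-2) = 2
  model.gen = max2(-2, 2) = 2
  south.gen = sub(2, 2) = 0

Second demand — change propagation:
  no demanded computation ever read codegen.txt, so the edit dirties nothing and nothing runs.

The important point: nothing the output needs ever reads codegen.txt, so the edit is invisible to it.

Run set: none (0 run).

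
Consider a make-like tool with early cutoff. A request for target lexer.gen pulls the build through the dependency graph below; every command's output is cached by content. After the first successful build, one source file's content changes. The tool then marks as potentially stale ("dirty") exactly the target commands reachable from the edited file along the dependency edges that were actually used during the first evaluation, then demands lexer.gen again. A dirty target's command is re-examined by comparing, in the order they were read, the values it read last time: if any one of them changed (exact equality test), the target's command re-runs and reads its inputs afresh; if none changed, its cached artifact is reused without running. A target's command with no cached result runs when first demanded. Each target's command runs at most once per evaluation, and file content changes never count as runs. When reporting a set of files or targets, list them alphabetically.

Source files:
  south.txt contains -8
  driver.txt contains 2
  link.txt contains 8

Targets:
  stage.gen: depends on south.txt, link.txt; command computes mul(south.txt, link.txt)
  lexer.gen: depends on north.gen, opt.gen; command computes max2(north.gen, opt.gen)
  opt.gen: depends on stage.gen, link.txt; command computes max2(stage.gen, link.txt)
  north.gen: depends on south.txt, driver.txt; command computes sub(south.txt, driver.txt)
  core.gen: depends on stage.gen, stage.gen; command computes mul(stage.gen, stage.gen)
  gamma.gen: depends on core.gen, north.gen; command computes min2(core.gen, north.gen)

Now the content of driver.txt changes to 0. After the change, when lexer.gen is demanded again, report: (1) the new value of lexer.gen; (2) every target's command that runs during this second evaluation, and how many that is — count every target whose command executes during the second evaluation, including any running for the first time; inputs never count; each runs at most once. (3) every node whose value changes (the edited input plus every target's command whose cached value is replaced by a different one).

First demand of the output computes:
  north.gen = sub(-8, 2) = -10
  stage.gen = mul(-8, 8) = -64
  opt.gen = max2(-64, 8) = 8
  lexer.gen = max2(-10, 8) = 8

After the edit, cleaning proceeds:
  north.gen: a read changed (driver.txt 2->0) — executes, giving -8.
  lexer.gen: a read changed (north.gen -10->-8) — executes, giving 8 — identical to its old value.

Demanding lexer.gen again yields 8.
2 target commands run: lexer.gen, north.gen.
The nodes whose values change: driver.txt, north.gen.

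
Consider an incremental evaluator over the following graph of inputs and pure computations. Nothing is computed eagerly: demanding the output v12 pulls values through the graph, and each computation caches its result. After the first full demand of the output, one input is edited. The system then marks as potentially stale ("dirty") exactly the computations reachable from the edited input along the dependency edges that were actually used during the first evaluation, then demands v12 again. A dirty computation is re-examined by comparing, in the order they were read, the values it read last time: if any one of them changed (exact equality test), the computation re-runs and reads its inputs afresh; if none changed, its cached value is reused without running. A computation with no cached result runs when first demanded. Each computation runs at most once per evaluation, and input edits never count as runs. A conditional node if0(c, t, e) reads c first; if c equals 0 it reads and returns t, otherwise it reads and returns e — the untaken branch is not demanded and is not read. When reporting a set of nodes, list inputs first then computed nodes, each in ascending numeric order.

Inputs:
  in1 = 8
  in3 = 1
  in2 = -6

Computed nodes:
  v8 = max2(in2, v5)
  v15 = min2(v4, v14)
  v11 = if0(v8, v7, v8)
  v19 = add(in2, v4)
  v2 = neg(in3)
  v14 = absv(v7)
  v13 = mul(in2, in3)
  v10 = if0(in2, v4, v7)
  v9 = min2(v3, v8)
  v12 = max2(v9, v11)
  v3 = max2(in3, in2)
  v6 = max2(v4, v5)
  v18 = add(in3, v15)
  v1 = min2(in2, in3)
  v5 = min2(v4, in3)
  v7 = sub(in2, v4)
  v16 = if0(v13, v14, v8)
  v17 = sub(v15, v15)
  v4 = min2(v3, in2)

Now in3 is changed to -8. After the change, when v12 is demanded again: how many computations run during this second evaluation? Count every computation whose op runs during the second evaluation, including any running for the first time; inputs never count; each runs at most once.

Run set: v3, v4, v5, v8, v9 (5 run).
The important point: at v11 every value read last time is unchanged, so the dirty flag clears without a run.

Initial pass — values computed on the first demand:
  v3 = max2(1, -6) = 1
  v4 = min2(1, -6) = -6
  v5 = min2(-6, 1) = -6
  v8 = max2(-6, -6) = -6
  v9 = min2(1, -6) = -6
  v11 = if0(v8=-6 -> else branch v8) = -6
  v12 = max2(-6, -6) = -6

Second demand — change propagation:
  v3: re-runs because in3 1->-8; new result -6.
  v4: re-runs because v3 1->-6; new result -6 (unchanged).
  v5: re-runs because in3 1->-8; new result -8.
  v8: re-runs because v5 -6->-8; new result -6 (unchanged).
  v9: re-runs because v3 1->-6; new result -6 (unchanged).
  v11: re-examined; everything it read last time is the same (v8 unchanged, v8 unchanged) — cache -6 kept, no run.
  v12: re-examined; everything it read last time is the same (v9 unchanged, v11 unchanged) — cache -6 kept, no run.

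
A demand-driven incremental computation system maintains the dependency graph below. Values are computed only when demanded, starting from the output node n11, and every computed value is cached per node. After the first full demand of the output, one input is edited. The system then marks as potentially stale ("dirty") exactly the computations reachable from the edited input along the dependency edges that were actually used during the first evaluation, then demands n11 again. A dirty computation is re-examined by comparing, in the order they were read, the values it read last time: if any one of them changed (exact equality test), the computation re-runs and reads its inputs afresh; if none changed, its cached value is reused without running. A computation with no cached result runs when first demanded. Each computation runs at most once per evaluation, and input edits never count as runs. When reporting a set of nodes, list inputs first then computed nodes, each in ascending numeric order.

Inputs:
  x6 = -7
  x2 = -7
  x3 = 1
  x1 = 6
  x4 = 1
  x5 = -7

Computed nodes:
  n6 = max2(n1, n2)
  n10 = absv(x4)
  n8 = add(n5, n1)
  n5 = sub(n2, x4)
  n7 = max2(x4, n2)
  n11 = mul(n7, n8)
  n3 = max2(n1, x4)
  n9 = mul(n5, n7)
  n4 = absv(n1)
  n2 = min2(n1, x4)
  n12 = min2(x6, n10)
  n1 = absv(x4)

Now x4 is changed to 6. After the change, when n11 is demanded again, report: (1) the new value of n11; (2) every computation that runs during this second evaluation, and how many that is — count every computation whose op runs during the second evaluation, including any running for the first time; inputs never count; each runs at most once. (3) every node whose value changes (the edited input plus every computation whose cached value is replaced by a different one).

First evaluation (everything demanded from the output):
  n1 = absv(1) = 1
  n2 = min2(1, 1) = 1
  n5 = sub(1, 1) = 0
  n7 = max2(1, 1) = 1
  n8 = add(0, 1) = 1
  n11 = mul(1, 1) = 1

Propagation after the edit:
  n1: runs — x4 1->6; result 6.
  n2: runs — n1 1->6; x4 1->6; result 6.
  n5: runs — n2 1->6; x4 1->6; result 0 (same value as before).
  n7: runs — x4 1->6; n2 1->6; result 6.
  n8: runs — n1 1->6; result 6.
  n11: runs — n7 1->6; n8 1->6; result 36.

New value of n11: 36.
Computations that run: n1, n2, n5, n7, n8, n11 — 6 in total.
Values that change: x4, n1, n2, n7, n8, n11.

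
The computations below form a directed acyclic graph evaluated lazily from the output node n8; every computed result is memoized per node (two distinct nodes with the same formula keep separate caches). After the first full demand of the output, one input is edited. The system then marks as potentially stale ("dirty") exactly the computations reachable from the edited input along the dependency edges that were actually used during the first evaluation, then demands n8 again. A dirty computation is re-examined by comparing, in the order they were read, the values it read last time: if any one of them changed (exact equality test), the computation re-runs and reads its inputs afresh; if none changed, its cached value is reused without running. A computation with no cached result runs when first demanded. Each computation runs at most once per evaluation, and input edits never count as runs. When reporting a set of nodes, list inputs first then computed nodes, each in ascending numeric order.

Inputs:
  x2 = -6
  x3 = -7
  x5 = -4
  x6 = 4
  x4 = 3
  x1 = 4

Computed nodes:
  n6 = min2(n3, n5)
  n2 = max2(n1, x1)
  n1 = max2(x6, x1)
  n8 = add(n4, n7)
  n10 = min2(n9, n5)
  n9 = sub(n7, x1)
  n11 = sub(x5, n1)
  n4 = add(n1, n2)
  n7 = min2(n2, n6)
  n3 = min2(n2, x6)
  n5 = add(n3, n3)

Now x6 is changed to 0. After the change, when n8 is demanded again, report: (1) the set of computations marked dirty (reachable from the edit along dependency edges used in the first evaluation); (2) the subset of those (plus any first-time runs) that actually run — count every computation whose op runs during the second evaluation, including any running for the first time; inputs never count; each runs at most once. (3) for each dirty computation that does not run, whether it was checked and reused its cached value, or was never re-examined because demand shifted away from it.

The edit dirties: n1, n2, n3, n4, n5, n6, n7, n8.
6 computations run: n1, n3, n5, n6, n7, n8.
Cache hits after checking: n2, n4.
Note where the cutoff bites: n2 is checked, finds nothing changed, and keeps its cache.

First demand of the output computes:
  n1 = max2(4, 4) = 4
  n2 = max2(4, 4) = 4
  n3 = min2(4, 4) = 4
  n4 = add(4, 4) = 8
  n5 = add(4, 4) = 8
  n6 = min2(4, 8) = 4
  n7 = min2(4, 4) = 4
  n8 = add(8, 4) = 12

After the edit, cleaning proceeds:
  n1: a read changed (x6 4->0) — executes, giving 4 — identical to its old value.
  n2: dirty, but its reads are unchanged (n1 unchanged, x1 unchanged); cached 4 stands.
  n3: a read changed (x6 4->0) — executes, giving 0.
  n4: dirty, but its reads are unchanged (n1 unchanged, n2 unchanged); cached 8 stands.
  n5: a read changed (n3 4->0; n3 4->0) — executes, giving 0.
  n6: a read changed (n3 4->0; n5 8->0) — executes, giving 0.
  n7: a read changed (n6 4->0) — executes, giving 0.
  n8: a read changed (n7 4->0) — executes, giving 8.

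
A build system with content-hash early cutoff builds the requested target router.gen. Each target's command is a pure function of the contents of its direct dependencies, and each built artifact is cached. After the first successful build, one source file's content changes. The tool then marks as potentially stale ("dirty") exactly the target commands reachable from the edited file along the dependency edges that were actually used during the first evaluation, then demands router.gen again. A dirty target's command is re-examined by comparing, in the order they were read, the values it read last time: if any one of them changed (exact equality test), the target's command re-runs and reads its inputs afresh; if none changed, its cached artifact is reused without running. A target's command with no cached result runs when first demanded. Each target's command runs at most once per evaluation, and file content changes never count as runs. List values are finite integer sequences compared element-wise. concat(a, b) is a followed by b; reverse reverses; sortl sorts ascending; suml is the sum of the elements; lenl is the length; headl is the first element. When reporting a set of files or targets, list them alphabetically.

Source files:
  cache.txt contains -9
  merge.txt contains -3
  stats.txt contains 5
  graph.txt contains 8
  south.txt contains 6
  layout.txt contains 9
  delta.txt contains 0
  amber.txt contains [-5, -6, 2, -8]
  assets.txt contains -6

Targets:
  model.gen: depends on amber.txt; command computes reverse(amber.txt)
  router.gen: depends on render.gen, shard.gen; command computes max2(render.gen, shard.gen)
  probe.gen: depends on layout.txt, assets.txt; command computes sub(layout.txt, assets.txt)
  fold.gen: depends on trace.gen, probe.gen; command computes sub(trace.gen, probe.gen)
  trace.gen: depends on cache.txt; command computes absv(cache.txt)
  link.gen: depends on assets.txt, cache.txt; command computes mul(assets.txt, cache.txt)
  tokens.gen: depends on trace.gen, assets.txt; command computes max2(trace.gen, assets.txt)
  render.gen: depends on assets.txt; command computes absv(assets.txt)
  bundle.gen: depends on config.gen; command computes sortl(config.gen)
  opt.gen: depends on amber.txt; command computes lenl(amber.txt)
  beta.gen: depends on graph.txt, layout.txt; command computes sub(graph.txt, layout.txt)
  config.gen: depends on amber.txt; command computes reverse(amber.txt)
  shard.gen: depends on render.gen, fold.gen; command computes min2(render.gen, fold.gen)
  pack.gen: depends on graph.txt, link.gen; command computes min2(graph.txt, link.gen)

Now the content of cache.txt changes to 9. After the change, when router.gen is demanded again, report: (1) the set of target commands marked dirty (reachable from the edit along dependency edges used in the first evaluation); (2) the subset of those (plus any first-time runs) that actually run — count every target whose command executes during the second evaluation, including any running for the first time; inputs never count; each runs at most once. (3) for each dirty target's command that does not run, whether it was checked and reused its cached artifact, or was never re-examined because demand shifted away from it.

First evaluation (everything demanded from the output):
  probe.gen = sub(9, -6) = 15
  render.gen = absv(-6) = 6
  trace.gen = absv(-9) = 9
  fold.gen = sub(9, 15) = -6
  shard.gen = min2(6, -6) = -6
  router.gen = max2(6, -6) = 6

Propagation after the edit:
  trace.gen: runs — cache.txt -9->9; result 9 (same value as before).
  fold.gen: checked — values it read are unchanged (trace.gen unchanged, probe.gen unchanged); reused cached -6 without running.
  shard.gen: checked — values it read are unchanged (render.gen unchanged, fold.gen unchanged); reused cached -6 without running.
  router.gen: checked — values it read are unchanged (render.gen unchanged, shard.gen unchanged); reused cached 6 without running.

Key observation: the change is absorbed at trace.gen — it re-runs but produces the same value, and the output's value is unchanged.

Marked dirty: fold.gen, router.gen, shard.gen, trace.gen.
Target commands that run: trace.gen — 1 in total.
Checked but reused from cache: fold.gen, router.gen, shard.gen.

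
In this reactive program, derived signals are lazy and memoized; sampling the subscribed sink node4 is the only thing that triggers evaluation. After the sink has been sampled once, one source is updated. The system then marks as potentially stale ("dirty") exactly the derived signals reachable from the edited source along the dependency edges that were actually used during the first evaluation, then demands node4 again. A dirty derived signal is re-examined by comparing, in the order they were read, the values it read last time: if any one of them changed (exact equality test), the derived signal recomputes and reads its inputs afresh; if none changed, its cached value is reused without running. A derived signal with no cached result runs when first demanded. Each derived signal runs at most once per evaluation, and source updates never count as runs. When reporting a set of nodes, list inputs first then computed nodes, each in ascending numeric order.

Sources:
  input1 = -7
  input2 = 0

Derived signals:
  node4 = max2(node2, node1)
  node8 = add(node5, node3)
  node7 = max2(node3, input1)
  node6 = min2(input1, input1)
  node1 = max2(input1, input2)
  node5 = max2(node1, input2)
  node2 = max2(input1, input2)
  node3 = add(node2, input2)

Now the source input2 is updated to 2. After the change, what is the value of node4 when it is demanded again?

Demanding node4 again yields 2.

First demand of the output computes:
  node1 = max2(-7, 0) = 0
  node2 = max2(-7, 0) = 0
  node4 = max2(0, 0) = 0

After the edit, cleaning proceeds:
  node1: a read changed (input2 0->2) — executes, giving 2.
  node2: a read changed (input2 0->2) — executes, giving 2.
  node4: a read changed (node2 0->2; node1 0->2) — executes, giving 2.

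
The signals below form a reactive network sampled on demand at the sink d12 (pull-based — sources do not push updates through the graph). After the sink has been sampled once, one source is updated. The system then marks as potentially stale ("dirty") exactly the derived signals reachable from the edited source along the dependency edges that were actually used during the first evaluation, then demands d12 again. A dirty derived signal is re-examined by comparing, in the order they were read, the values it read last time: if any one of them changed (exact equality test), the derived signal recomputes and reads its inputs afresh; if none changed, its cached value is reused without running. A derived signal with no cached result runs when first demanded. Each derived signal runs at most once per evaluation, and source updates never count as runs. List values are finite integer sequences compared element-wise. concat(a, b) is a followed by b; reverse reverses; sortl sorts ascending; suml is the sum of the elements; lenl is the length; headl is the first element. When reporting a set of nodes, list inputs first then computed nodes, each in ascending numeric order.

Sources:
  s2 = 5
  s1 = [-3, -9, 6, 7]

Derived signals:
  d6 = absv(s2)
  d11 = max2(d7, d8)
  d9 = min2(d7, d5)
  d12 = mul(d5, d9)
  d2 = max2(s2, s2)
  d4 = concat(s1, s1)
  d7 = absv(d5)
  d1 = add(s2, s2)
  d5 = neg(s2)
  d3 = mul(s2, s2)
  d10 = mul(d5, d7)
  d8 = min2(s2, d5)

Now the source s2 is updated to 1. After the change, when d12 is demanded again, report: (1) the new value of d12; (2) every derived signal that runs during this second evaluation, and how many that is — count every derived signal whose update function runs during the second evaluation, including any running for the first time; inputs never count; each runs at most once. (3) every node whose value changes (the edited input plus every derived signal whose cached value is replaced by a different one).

d12 now evaluates to 1.
Run set: d5, d7, d9, d12 (4 run).
Changed values: s2, d5, d7, d9, d12.

Initial pass — values computed on the first demand:
  d5 = neg(5) = -5
  d7 = absv(-5) = 5
  d9 = min2(5, -5) = -5
  d12 = mul(-5, -5) = 25

Second demand — change propagation:
  d5: re-runs because s2 5->1; new result -1.
  d7: re-runs because d5 -5->-1; new result 1.
  d9: re-runs because d7 5->1; d5 -5->-1; new result -1.
  d12: re-runs because d5 -5->-1; d9 -5->-1; new result 1.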